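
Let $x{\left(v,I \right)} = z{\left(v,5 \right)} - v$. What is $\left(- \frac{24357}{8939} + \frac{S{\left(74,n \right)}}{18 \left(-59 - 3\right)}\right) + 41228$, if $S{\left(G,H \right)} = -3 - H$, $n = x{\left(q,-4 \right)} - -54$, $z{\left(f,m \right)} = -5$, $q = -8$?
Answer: $\frac{34271729050}{831327} \approx 41225.0$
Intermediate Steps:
$x{\left(v,I \right)} = -5 - v$
$n = 57$ ($n = \left(-5 - -8\right) - -54 = \left(-5 + 8\right) + 54 = 3 + 54 = 57$)
$\left(- \frac{24357}{8939} + \frac{S{\left(74,n \right)}}{18 \left(-59 - 3\right)}\right) + 41228 = \left(- \frac{24357}{8939} + \frac{-3 - 57}{18 \left(-59 - 3\right)}\right) + 41228 = \left(\left(-24357\right) \frac{1}{8939} + \frac{-3 - 57}{18 \left(-62\right)}\right) + 41228 = \left(- \frac{24357}{8939} - \frac{60}{-1116}\right) + 41228 = \left(- \frac{24357}{8939} - - \frac{5}{93}\right) + 41228 = \left(- \frac{24357}{8939} + \frac{5}{93}\right) + 41228 = - \frac{2220506}{831327} + 41228 = \frac{34271729050}{831327}$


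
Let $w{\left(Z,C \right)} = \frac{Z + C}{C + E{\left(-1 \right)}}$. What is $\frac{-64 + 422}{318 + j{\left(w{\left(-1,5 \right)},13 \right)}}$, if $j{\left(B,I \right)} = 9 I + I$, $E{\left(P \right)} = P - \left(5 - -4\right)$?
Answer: $\frac{179}{224} \approx 0.79911$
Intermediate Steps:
$E{\left(P \right)} = -9 + P$ ($E{\left(P \right)} = P - \left(5 + 4\right) = P - 9 = -9 + P$)
$w{\left(Z,C \right)} = \frac{C + Z}{-10 + C}$ ($w{\left(Z,C \right)} = \frac{Z + C}{C - 10} = \frac{C + Z}{C - 10} = \frac{C + Z}{-10 + C}$)
$j{\left(B,I \right)} = 10 I$
$\frac{-64 + 422}{318 + j{\left(w{\left(-1,5 \right)},13 \right)}} = \frac{-64 + 422}{318 + 10 \cdot 13} = \frac{358}{318 + 130} = \frac{358}{448} = 358 \cdot \frac{1}{448} = \frac{179}{224}$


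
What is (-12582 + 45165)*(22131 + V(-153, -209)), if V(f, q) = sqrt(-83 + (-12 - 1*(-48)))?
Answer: 721094373 + 32583*I*sqrt(47) ≈ 7.2109e+8 + 2.2338e+5*I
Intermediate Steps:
V(f, q) = I*sqrt(47) (V(f, q) = sqrt(-83 + (-12 + 48)) = sqrt(-83 + 36) = sqrt(-47) = I*sqrt(47))
(-12582 + 45165)*(22131 + V(-153, -209)) = (-12582 + 45165)*(22131 + I*sqrt(47)) = 32583*(22131 + I*sqrt(47)) = 721094373 + 32583*I*sqrt(47)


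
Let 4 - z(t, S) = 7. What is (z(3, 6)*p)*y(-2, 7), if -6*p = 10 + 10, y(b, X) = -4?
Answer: -40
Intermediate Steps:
z(t, S) = -3 (z(t, S) = 4 - 1*7 = 4 - 7 = -3)
p = -10/3 (p = -(10 + 10)/6 = -1/6*20 = -10/3 ≈ -3.3333)
(z(3, 6)*p)*y(-2, 7) = -3*(-10/3)*(-4) = 10*(-4) = -40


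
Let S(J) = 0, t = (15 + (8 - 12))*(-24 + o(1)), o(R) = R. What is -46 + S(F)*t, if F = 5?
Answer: -46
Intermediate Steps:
t = -253 (t = (15 + (8 - 12))*(-24 + 1) = (15 - 4)*(-23) = 11*(-23) = -253)
-46 + S(F)*t = -46 + 0*(-253) = -46 + 0 = -46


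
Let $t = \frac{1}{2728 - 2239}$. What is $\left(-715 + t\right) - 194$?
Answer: $- \frac{444500}{489} \approx -909.0$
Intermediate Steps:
$t = \frac{1}{489} \approx 0.002045$
$\left(-715 + t\right) - 194 = \left(-715 + \frac{1}{489}\right) - 194 = - \frac{349634}{489} - 194 = - \frac{444500}{489}$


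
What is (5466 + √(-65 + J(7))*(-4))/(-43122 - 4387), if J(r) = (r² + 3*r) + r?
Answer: -5466/47509 + 8*√3/47509 ≈ -0.11476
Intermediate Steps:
J(r) = r² + 4*r
(5466 + √(-65 + J(7))*(-4))/(-43122 - 4387) = (5466 + √(-65 + 7*(4 + 7))*(-4))/(-43122 - 4387) = (5466 + √(-65 + 7*11)*(-4))/(-47509) = (5466 + √(-65 + 77)*(-4))*(-1/47509) = (5466 + √12*(-4))*(-1/47509) = (5466 + (2*√3)*(-4))*(-1/47509) = (5466 - 8*√3)*(-1/47509) = -5466/47509 + 8*√3/47509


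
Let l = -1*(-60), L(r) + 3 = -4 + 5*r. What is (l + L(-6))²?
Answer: 529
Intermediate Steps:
L(r) = -7 + 5*r (L(r) = -3 + (-4 + 5*r) = -7 + 5*r)
l = 60
(l + L(-6))² = (60 + (-7 + 5*(-6)))² = (60 + (-7 - 30))² = (60 - 37)² = 23² = 529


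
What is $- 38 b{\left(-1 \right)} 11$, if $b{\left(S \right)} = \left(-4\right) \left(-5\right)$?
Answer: $-8360$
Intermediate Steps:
$b{\left(S \right)} = 20$
$- 38 b{\left(-1 \right)} 11 = \left(-38\right) 20 \cdot 11 = \left(-760\right) 11 = -8360$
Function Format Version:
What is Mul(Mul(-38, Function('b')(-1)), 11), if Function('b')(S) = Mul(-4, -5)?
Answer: -8360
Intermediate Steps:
Function('b')(S) = 20
Mul(Mul(-38, Function('b')(-1)), 11) = Mul(Mul(-38, 20), 11) = Mul(-760, 11) = -8360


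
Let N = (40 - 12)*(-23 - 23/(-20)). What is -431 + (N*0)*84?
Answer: -431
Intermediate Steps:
N = -3059/5 (N = 28*(-23 - 23*(-1/20)) = 28*(-23 + 23/20) = 28*(-437/20) = -3059/5 ≈ -611.80)
-431 + (N*0)*84 = -431 - 3059/5*0*84 = -431 + 0*84 = -431 + 0 = -431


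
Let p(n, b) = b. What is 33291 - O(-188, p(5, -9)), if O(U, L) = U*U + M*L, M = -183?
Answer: -3700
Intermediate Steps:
O(U, L) = U² - 183*L (O(U, L) = U*U - 183*L = U² - 183*L)
33291 - O(-188, p(5, -9)) = 33291 - ((-188)² - 183*(-9)) = 33291 - (35344 + 1647) = 33291 - 1*36991 = 33291 - 36991 = -3700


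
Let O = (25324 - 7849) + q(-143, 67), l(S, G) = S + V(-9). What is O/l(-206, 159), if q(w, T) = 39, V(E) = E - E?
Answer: -8757/103 ≈ -85.019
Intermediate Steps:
V(E) = 0
l(S, G) = S (l(S, G) = S + 0 = S)
O = 17514 (O = (25324 - 7849) + 39 = 17475 + 39 = 17514)
O/l(-206, 159) = 17514/(-206) = 17514*(-1/206) = -8757/103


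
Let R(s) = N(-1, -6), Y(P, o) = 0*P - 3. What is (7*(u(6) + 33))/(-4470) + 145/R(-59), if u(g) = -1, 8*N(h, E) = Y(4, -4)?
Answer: -288104/745 ≈ -386.72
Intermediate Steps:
Y(P, o) = -3 (Y(P, o) = 0 - 3 = -3)
N(h, E) = -3/8 (N(h, E) = (⅛)*(-3) = -3/8)
R(s) = -3/8
(7*(u(6) + 33))/(-4470) + 145/R(-59) = (7*(-1 + 33))/(-4470) + 145/(-3/8) = (7*32)*(-1/4470) + 145*(-8/3) = 224*(-1/4470) - 1160/3 = -112/2235 - 1160/3 = -288104/745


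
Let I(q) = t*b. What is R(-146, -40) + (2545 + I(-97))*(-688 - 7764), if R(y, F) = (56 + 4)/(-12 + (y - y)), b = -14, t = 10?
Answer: -20327065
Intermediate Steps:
I(q) = -140 (I(q) = 10*(-14) = -140)
R(y, F) = -5 (R(y, F) = 60/(-12 + 0) = 60/(-12) = 60*(-1/12) = -5)
R(-146, -40) + (2545 + I(-97))*(-688 - 7764) = -5 + (2545 - 140)*(-688 - 7764) = -5 + 2405*(-8452) = -5 - 20327060 = -20327065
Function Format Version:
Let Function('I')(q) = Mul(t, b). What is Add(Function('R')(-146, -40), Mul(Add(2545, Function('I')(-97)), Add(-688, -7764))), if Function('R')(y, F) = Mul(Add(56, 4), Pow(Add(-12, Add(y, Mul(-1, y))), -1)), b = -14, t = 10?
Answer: -20327065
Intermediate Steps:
Function('I')(q) = -140 (Function('I')(q) = Mul(10, -14) = -140)
Function('R')(y, F) = -5 (Function('R')(y, F) = Mul(60, Pow(Add(-12, 0), -1)) = Mul(60, Pow(-12, -1)) = Mul(60, Rational(-1, 12)) = -5)
Add(Function('R')(-146, -40), Mul(Add(2545, Function('I')(-97)), Add(-688, -7764))) = Add(-5, Mul(Add(2545, -140), Add(-688, -7764))) = Add(-5, Mul(2405, -8452)) = Add(-5, -20327060) = -20327065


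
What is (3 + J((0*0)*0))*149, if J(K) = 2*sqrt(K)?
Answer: 447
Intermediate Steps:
(3 + J((0*0)*0))*149 = (3 + 2*sqrt((0*0)*0))*149 = (3 + 2*sqrt(0*0))*149 = (3 + 2*sqrt(0))*149 = (3 + 2*0)*149 = (3 + 0)*149 = 3*149 = 447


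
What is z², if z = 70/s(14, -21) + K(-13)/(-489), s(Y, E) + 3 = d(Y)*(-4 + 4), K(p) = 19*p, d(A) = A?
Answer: 13845841/26569 ≈ 521.13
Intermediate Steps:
s(Y, E) = -3 (s(Y, E) = -3 + Y*(-4 + 4) = -3 + Y*0 = -3 + 0 = -3)
z = -3721/163 (z = 70/(-3) + (19*(-13))/(-489) = 70*(-⅓) - 247*(-1/489) = -70/3 + 247/489 = -3721/163 ≈ -22.828)
z² = (-3721/163)² = 13845841/26569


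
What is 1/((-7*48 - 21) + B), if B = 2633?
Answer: 1/2276 ≈ 0.00043937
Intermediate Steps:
1/((-7*48 - 21) + B) = 1/((-7*48 - 21) + 2633) = 1/((-336 - 21) + 2633) = 1/(-357 + 2633) = 1/2276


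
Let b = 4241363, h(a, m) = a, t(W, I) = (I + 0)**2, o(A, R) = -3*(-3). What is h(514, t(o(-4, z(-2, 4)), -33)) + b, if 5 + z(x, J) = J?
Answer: 4241877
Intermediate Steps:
z(x, J) = -5 + J
o(A, R) = 9
t(W, I) = I**2
h(514, t(o(-4, z(-2, 4)), -33)) + b = 514 + 4241363 = 4241877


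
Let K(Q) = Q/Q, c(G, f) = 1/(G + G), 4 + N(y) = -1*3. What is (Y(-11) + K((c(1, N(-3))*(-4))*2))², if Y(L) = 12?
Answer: 169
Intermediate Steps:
N(y) = -7 (N(y) = -4 - 1*3 = -4 - 3 = -7)
c(G, f) = 1/(2*G)
K(Q) = 1
(Y(-11) + K((c(1, N(-3))*(-4))*2))² = (12 + 1)² = 13² = 169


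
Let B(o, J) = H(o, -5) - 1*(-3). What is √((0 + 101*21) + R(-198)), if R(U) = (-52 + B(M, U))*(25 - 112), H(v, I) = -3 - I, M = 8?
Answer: 3*√690 ≈ 78.804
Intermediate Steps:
B(o, J) = 5 (B(o, J) = (-3 - 1*(-5)) - 1*(-3) = (-3 + 5) + 3 = 2 + 3 = 5)
R(U) = 4089 (R(U) = (-52 + 5)*(25 - 112) = -47*(-87) = 4089)
√((0 + 101*21) + R(-198)) = √((0 + 101*21) + 4089) = √((0 + 2121) + 4089) = √(2121 + 4089) = √6210 = 3*√690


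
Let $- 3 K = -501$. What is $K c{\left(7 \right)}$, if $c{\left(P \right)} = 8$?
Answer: $1336$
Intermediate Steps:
$K = 167$ ($K = \left(- \frac{1}{3}\right) \left(-501\right) = 167$)
$K c{\left(7 \right)} = 167 \cdot 8 = 1336$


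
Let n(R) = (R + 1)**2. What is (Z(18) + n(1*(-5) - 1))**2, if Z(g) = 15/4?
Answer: 13225/16 ≈ 826.56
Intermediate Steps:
n(R) = (1 + R)**2
Z(g) = 15/4 (Z(g) = 15*(1/4) = 15/4)
(Z(18) + n(1*(-5) - 1))**2 = (15/4 + (1 + (1*(-5) - 1))**2)**2 = (15/4 + (1 + (-5 - 1))**2)**2 = (15/4 + (1 - 6)**2)**2 = (15/4 + (-5)**2)**2 = (15/4 + 25)**2 = (115/4)**2 = 13225/16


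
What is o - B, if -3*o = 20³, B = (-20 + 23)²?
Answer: -8027/3 ≈ -2675.7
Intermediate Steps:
B = 9 (B = 3² = 9)
o = -8000/3 (o = -⅓*20³ = -⅓*8000 = -8000/3 ≈ -2666.7)
o - B = -8000/3 - 1*9 = -8000/3 - 9 = -8027/3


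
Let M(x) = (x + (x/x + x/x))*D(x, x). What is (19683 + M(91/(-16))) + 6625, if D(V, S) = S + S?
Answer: 3372793/128 ≈ 26350.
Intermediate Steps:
D(V, S) = 2*S
M(x) = 2*x*(2 + x) (M(x) = (x + (x/x + x/x))*(2*x) = (x + (1 + 1))*(2*x) = (x + 2)*(2*x) = (2 + x)*(2*x) = 2*x*(2 + x))
(19683 + M(91/(-16))) + 6625 = (19683 + 2*(91/(-16))*(2 + 91/(-16))) + 6625 = (19683 + 2*(91*(-1/16))*(2 + 91*(-1/16))) + 6625 = (19683 + 2*(-91/16)*(2 - 91/16)) + 6625 = (19683 + 2*(-91/16)*(-59/16)) + 6625 = (19683 + 5369/128) + 6625 = 2524793/128 + 6625 = 3372793/128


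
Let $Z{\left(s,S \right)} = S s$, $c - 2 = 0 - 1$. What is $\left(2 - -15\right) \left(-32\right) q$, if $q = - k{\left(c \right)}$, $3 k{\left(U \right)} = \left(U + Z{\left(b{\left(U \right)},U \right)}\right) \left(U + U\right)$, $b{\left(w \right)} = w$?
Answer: $\frac{2176}{3} \approx 725.33$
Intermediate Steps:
$c = 1$ ($c = 2 + \left(0 - 1\right) = 2 - 1 = 1$)
$k{\left(U \right)} = \frac{2 U \left(U + U^{2}\right)}{3}$ ($k{\left(U \right)} = \frac{\left(U + U U\right) \left(U + U\right)}{3} = \frac{\left(U + U^{2}\right) 2 U}{3} = \frac{2 U \left(U + U^{2}\right)}{3}$)
$q = - \frac{4}{3}$ ($q = - \frac{2 \cdot 1^{2} \left(1 + 1\right)}{3} = - \frac{2 \cdot 1 \cdot 2}{3} = \left(-1\right) \frac{4}{3} = - \frac{4}{3} \approx -1.3333$)
$\left(2 - -15\right) \left(-32\right) q = \left(2 - -15\right) \left(-32\right) \left(- \frac{4}{3}\right) = \left(2 + 15\right) \left(-32\right) \left(- \frac{4}{3}\right) = 17 \left(-32\right) \left(- \frac{4}{3}\right) = \left(-544\right) \left(- \frac{4}{3}\right) = \frac{2176}{3}$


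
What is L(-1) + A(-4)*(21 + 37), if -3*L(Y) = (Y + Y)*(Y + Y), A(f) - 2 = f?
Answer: -352/3 ≈ -117.33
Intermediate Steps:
A(f) = 2 + f
L(Y) = -4*Y²/3 (L(Y) = -(Y + Y)*(Y + Y)/3 = -2*Y*2*Y/3 = -4*Y²/3)
L(-1) + A(-4)*(21 + 37) = -4/3*(-1)² + (2 - 4)*(21 + 37) = -4/3*1 - 2*58 = -4/3 - 116 = -352/3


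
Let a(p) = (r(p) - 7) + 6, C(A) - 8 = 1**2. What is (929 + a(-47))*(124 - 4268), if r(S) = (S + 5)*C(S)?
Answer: -2279200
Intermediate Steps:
C(A) = 9 (C(A) = 8 + 1**2 = 8 + 1 = 9)
r(S) = 45 + 9*S (r(S) = (S + 5)*9 = (5 + S)*9 = 45 + 9*S)
a(p) = 44 + 9*p (a(p) = ((45 + 9*p) - 7) + 6 = (38 + 9*p) + 6 = 44 + 9*p)
(929 + a(-47))*(124 - 4268) = (929 + (44 + 9*(-47)))*(124 - 4268) = (929 + (44 - 423))*(-4144) = (929 - 379)*(-4144) = 550*(-4144) = -2279200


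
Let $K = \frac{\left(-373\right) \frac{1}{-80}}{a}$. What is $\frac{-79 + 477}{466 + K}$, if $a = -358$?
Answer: $\frac{11398720}{13345867} \approx 0.8541$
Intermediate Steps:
$K = - \frac{373}{28640}$ ($K = \frac{\left(-373\right) \frac{1}{-80}}{-358} = \left(-373\right) \left(- \frac{1}{80}\right) \left(- \frac{1}{358}\right) = \frac{373}{80} \left(- \frac{1}{358}\right) = - \frac{373}{28640} \approx -0.013024$)
$\frac{-79 + 477}{466 + K} = \frac{-79 + 477}{466 - \frac{373}{28640}} = \frac{398}{\frac{13345867}{28640}} = 398 \cdot \frac{28640}{13345867} = \frac{11398720}{13345867}$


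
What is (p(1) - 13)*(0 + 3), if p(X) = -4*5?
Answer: -99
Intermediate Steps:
p(X) = -20
(p(1) - 13)*(0 + 3) = (-20 - 13)*(0 + 3) = -33*3 = -99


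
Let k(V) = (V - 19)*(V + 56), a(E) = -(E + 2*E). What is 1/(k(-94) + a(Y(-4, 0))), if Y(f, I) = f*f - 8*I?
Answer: 1/4246 ≈ 0.00023552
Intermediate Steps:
Y(f, I) = f² - 8*I
a(E) = -3*E
k(V) = (-19 + V)*(56 + V)
1/(k(-94) + a(Y(-4, 0))) = 1/((-1064 + (-94)² + 37*(-94)) - 3*((-4)² - 8*0)) = 1/((-1064 + 8836 - 3478) - 3*(16 + 0)) = 1/(4294 - 3*16) = 1/(4294 - 48) = 1/4246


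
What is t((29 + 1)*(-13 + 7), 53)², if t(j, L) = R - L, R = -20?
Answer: 5329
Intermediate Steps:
t(j, L) = -20 - L
t((29 + 1)*(-13 + 7), 53)² = (-20 - 1*53)² = (-20 - 53)² = (-73)² = 5329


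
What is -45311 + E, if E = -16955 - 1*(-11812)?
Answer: -50454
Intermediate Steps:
E = -5143 (E = -16955 + 11812 = -5143)
-45311 + E = -45311 - 5143 = -50454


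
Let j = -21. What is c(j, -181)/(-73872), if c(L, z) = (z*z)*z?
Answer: 5929741/73872 ≈ 80.271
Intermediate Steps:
c(L, z) = z³ (c(L, z) = z²*z = z³)
c(j, -181)/(-73872) = (-181)³/(-73872) = -5929741*(-1/73872) = 5929741/73872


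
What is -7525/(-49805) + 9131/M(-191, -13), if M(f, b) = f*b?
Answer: 13527258/3533309 ≈ 3.8285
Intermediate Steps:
M(f, b) = b*f
-7525/(-49805) + 9131/M(-191, -13) = -7525/(-49805) + 9131/((-13*(-191))) = -7525*(-1/49805) + 9131/2483 = 215/1423 + 9131*(1/2483) = 215/1423 + 9131/2483 = 13527258/3533309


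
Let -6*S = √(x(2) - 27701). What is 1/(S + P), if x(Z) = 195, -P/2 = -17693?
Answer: 636948/22539055681 + 3*I*√27506/22539055681 ≈ 2.826e-5 + 2.2075e-8*I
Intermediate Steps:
P = 35386 (P = -2*(-17693) = 35386)
S = -I*√27506/6 (S = -√(195 - 27701)/6 = -I*√27506/6 ≈ -27.642*I)
1/(S + P) = 1/(-I*√27506/6 + 35386) = 1/(35386 - I*√27506/6)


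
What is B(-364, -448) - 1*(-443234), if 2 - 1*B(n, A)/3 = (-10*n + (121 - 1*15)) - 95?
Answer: 432287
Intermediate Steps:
B(n, A) = -27 + 30*n (B(n, A) = 6 - 3*((-10*n + (121 - 1*15)) - 95) = 6 - 3*((-10*n + (121 - 15)) - 95) = 6 - 3*((-10*n + 106) - 95) = 6 - 3*((106 - 10*n) - 95) = 6 - 3*(11 - 10*n) = 6 + (-33 + 30*n) = -27 + 30*n)
B(-364, -448) - 1*(-443234) = (-27 + 30*(-364)) - 1*(-443234) = (-27 - 10920) + 443234 = -10947 + 443234 = 432287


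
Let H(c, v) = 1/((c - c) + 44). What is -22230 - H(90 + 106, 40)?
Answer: -978121/44 ≈ -22230.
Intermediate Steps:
H(c, v) = 1/44 (H(c, v) = 1/(0 + 44) = 1/44)
-22230 - H(90 + 106, 40) = -22230 - 1*1/44 = -22230 - 1/44 = -978121/44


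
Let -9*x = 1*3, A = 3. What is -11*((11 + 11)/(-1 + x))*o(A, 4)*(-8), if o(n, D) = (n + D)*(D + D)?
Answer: -81312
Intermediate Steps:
x = -1/3 (x = -3/9 = -1/9*3 = -1/3 ≈ -0.33333)
o(n, D) = 2*D*(D + n) (o(n, D) = (D + n)*(2*D) = 2*D*(D + n))
-11*((11 + 11)/(-1 + x))*o(A, 4)*(-8) = -11*((11 + 11)/(-1 - 1/3))*(2*4*(4 + 3))*(-8) = -11*(22/(-4/3))*(2*4*7)*(-8) = -11*(22*(-3/4))*56*(-8) = -11*(-33/2*56)*(-8) = -(-10164)*(-8) = -11*7392 = -81312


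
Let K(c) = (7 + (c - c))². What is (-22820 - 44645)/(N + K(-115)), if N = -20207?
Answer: 67465/20158 ≈ 3.3468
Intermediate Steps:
K(c) = 49 (K(c) = (7 + 0)² = 7² = 49)
(-22820 - 44645)/(N + K(-115)) = (-22820 - 44645)/(-20207 + 49) = -67465/(-20158) = -67465*(-1/20158) = 67465/20158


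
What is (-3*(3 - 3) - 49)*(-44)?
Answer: 2156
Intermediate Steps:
(-3*(3 - 3) - 49)*(-44) = (-3*0 - 49)*(-44) = (0 - 49)*(-44) = -49*(-44) = 2156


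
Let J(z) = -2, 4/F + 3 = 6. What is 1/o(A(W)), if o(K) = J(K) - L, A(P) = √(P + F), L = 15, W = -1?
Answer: -1/17 ≈ -0.058824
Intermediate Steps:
F = 4/3 (F = 4/(-3 + 6) = 4/3 ≈ 1.3333)
A(P) = √(4/3 + P) (A(P) = √(P + 4/3) = √(4/3 + P))
o(K) = -17 (o(K) = -2 - 1*15 = -2 - 15 = -17)
1/o(A(W)) = 1/(-17) = -1/17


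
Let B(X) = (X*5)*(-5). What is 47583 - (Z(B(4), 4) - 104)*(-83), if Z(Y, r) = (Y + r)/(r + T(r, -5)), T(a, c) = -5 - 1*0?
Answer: 46919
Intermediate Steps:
T(a, c) = -5 (T(a, c) = -5 + 0 = -5)
B(X) = -25*X (B(X) = (5*X)*(-5) = -25*X)
Z(Y, r) = (Y + r)/(-5 + r) (Z(Y, r) = (Y + r)/(r - 5) = (Y + r)/(-5 + r))
47583 - (Z(B(4), 4) - 104)*(-83) = 47583 - ((-25*4 + 4)/(-5 + 4) - 104)*(-83) = 47583 - ((-100 + 4)/(-1) - 104)*(-83) = 47583 - (-1*(-96) - 104)*(-83) = 47583 - (96 - 104)*(-83) = 47583 - (-8)*(-83) = 47583 - 1*664 = 47583 - 664 = 46919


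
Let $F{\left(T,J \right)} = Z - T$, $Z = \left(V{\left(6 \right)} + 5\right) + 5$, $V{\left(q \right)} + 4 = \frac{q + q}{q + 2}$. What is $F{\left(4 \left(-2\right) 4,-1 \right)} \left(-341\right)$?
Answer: $- \frac{26939}{2} \approx -13470.0$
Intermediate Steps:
$V{\left(q \right)} = -4 + \frac{2 q}{2 + q}$ ($V{\left(q \right)} = -4 + \frac{q + q}{q + 2} = -4 + \frac{2 q}{2 + q}$)
$Z = \frac{15}{2}$ ($Z = \left(\frac{2 \left(-4 - 6\right)}{2 + 6} + 5\right) + 5 = \left(\frac{2 \left(-4 - 6\right)}{8} + 5\right) + 5 = \left(2 \cdot \frac{1}{8} \left(-10\right) + 5\right) + 5 = \left(- \frac{5}{2} + 5\right) + 5 = \frac{5}{2} + 5 = \frac{15}{2} \approx 7.5$)
$F{\left(T,J \right)} = \frac{15}{2} - T$
$F{\left(4 \left(-2\right) 4,-1 \right)} \left(-341\right) = \left(\frac{15}{2} - 4 \left(-2\right) 4\right) \left(-341\right) = \left(\frac{15}{2} - \left(-8\right) 4\right) \left(-341\right) = \left(\frac{15}{2} - -32\right) \left(-341\right) = \left(\frac{15}{2} + 32\right) \left(-341\right) = \frac{79}{2} \left(-341\right) = - \frac{26939}{2}$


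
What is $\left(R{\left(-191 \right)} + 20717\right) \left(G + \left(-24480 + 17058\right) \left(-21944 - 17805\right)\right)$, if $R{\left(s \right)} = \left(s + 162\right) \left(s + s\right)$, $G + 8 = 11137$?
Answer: $9380421841565$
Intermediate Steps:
$G = 11129$ ($G = -8 + 11137 = 11129$)
$R{\left(s \right)} = 2 s \left(162 + s\right)$ ($R{\left(s \right)} = \left(162 + s\right) 2 s = 2 s \left(162 + s\right)$)
$\left(R{\left(-191 \right)} + 20717\right) \left(G + \left(-24480 + 17058\right) \left(-21944 - 17805\right)\right) = \left(2 \left(-191\right) \left(162 - 191\right) + 20717\right) \left(11129 + \left(-24480 + 17058\right) \left(-21944 - 17805\right)\right) = \left(2 \left(-191\right) \left(-29\right) + 20717\right) \left(11129 - -295017078\right) = \left(11078 + 20717\right) \left(11129 + 295017078\right) = 31795 \cdot 295028207 = 9380421841565$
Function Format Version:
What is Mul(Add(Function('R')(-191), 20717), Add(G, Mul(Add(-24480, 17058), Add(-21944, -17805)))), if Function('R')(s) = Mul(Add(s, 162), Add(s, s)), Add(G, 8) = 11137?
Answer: 9380421841565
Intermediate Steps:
G = 11129 (G = Add(-8, 11137) = 11129)
Function('R')(s) = Mul(2, s, Add(162, s)) (Function('R')(s) = Mul(Add(162, s), Mul(2, s)) = Mul(2, s, Add(162, s)))
Mul(Add(Function('R')(-191), 20717), Add(G, Mul(Add(-24480, 17058), Add(-21944, -17805)))) = Mul(Add(Mul(2, -191, Add(162, -191)), 20717), Add(11129, Mul(Add(-24480, 17058), Add(-21944, -17805)))) = Mul(Add(Mul(2, -191, -29), 20717), Add(11129, Mul(-7422, -39749))) = Mul(Add(11078, 20717), Add(11129, 295017078)) = Mul(31795, 295028207) = 9380421841565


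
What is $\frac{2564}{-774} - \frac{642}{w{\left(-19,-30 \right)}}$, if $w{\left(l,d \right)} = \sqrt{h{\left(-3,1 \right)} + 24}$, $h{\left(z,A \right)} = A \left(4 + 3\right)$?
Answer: $- \frac{1282}{387} - \frac{642 \sqrt{31}}{31} \approx -118.62$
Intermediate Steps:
$h{\left(z,A \right)} = 7 A$ ($h{\left(z,A \right)} = A 7 = 7 A$)
$w{\left(l,d \right)} = \sqrt{31}$ ($w{\left(l,d \right)} = \sqrt{7 \cdot 1 + 24} = \sqrt{7 + 24} = \sqrt{31}$)
$\frac{2564}{-774} - \frac{642}{w{\left(-19,-30 \right)}} = \frac{2564}{-774} - \frac{642}{\sqrt{31}} = 2564 \left(- \frac{1}{774}\right) - 642 \frac{\sqrt{31}}{31} = - \frac{1282}{387} - \frac{642 \sqrt{31}}{31}$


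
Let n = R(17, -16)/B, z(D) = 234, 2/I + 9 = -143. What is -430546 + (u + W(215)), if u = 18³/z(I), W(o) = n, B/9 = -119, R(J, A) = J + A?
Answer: -5994144967/13923 ≈ -4.3052e+5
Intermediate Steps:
I = -1/76 (I = 2/(-9 - 143) = 2/(-152) = 2*(-1/152) = -1/76 ≈ -0.013158)
R(J, A) = A + J
B = -1071 (B = 9*(-119) = -1071)
n = -1/1071 (n = (-16 + 17)/(-1071) = 1*(-1/1071) = -1/1071 ≈ -0.00093371)
W(o) = -1/1071
u = 324/13 (u = 18³/234 = 5832*(1/234) = 324/13 ≈ 24.923)
-430546 + (u + W(215)) = -430546 + (324/13 - 1/1071) = -430546 + 346991/13923 = -5994144967/13923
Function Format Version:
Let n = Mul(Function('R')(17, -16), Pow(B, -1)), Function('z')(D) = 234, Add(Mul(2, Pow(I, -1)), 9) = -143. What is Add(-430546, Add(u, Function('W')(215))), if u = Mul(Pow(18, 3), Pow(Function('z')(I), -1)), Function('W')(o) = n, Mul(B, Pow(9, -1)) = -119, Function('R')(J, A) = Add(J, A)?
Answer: Rational(-5994144967, 13923) ≈ -4.3052e+5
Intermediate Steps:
I = Rational(-1, 76) (I = Mul(2, Pow(Add(-9, -143), -1)) = Mul(2, Pow(-152, -1)) = Mul(2, Rational(-1, 152)) = Rational(-1, 76) ≈ -0.013158)
Function('R')(J, A) = Add(A, J)
B = -1071 (B = Mul(9, -119) = -1071)
n = Rational(-1, 1071) (n = Mul(Add(-16, 17), Pow(-1071, -1)) = Mul(1, Rational(-1, 1071)) = Rational(-1, 1071) ≈ -0.00093371)
Function('W')(o) = Rational(-1, 1071)
u = Rational(324, 13) (u = Mul(Pow(18, 3), Pow(234, -1)) = Mul(5832, Rational(1, 234)) = Rational(324, 13) ≈ 24.923)
Add(-430546, Add(u, Function('W')(215))) = Add(-430546, Add(Rational(324, 13), Rational(-1, 1071))) = Add(-430546, Rational(346991, 13923)) = Rational(-5994144967, 13923)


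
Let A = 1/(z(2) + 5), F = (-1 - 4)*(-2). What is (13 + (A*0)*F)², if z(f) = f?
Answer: 169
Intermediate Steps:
F = 10 (F = -5*(-2) = 10)
A = ⅐ (A = 1/(2 + 5) = 1/7 = ⅐ ≈ 0.14286)
(13 + (A*0)*F)² = (13 + ((⅐)*0)*10)² = (13 + 0*10)² = (13 + 0)² = 13² = 169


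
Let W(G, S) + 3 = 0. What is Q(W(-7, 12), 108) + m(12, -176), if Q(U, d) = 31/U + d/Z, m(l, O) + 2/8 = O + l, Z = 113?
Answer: -235439/1356 ≈ -173.63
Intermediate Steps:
W(G, S) = -3 (W(G, S) = -3 + 0 = -3)
m(l, O) = -¼ + O + l (m(l, O) = -¼ + (O + l) = -¼ + O + l)
Q(U, d) = 31/U + d/113
Q(W(-7, 12), 108) + m(12, -176) = (31/(-3) + (1/113)*108) + (-¼ - 176 + 12) = (31*(-⅓) + 108/113) - 657/4 = (-31/3 + 108/113) - 657/4 = -3179/339 - 657/4 = -235439/1356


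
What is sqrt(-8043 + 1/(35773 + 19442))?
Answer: 2*I*sqrt(681129546735)/18405 ≈ 89.683*I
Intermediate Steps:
sqrt(-8043 + 1/(35773 + 19442)) = sqrt(-8043 + 1/55215) = sqrt(-444094244/55215) = 2*I*sqrt(681129546735)/18405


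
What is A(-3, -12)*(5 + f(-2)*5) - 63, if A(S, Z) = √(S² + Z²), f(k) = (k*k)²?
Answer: -63 + 255*√17 ≈ 988.39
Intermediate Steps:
f(k) = k⁴ (f(k) = (k²)² = k⁴)
A(-3, -12)*(5 + f(-2)*5) - 63 = √((-3)² + (-12)²)*(5 + (-2)⁴*5) - 63 = √(9 + 144)*(5 + 16*5) - 63 = √153*(5 + 80) - 63 = (3*√17)*85 - 63 = 255*√17 - 63 = -63 + 255*√17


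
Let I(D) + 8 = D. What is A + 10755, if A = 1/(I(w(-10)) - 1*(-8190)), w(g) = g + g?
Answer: 87782311/8162 ≈ 10755.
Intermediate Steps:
w(g) = 2*g
I(D) = -8 + D
A = 1/8162 (A = 1/((-8 + 2*(-10)) - 1*(-8190)) = 1/((-8 - 20) + 8190) = 1/(-28 + 8190) = 1/8162 ≈ 0.00012252)
A + 10755 = 1/8162 + 10755 = 87782311/8162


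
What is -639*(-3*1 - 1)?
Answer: 2556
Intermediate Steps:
-639*(-3*1 - 1) = -639*(-3 - 1) = -639*(-4) = 2556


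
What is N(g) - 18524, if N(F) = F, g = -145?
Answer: -18669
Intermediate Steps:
N(g) - 18524 = -145 - 18524 = -18669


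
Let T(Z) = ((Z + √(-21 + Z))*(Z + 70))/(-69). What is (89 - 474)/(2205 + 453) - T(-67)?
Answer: -186941/61134 + 2*I*√22/23 ≈ -3.0579 + 0.40786*I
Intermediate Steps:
T(Z) = -(70 + Z)*(Z + √(-21 + Z))/69 (T(Z) = ((Z + √(-21 + Z))*(70 + Z))*(-1/69) = ((70 + Z)*(Z + √(-21 + Z)))*(-1/69) = -(70 + Z)*(Z + √(-21 + Z))/69)
(89 - 474)/(2205 + 453) - T(-67) = (89 - 474)/(2205 + 453) - (-70/69*(-67) - 70*√(-21 - 67)/69 - 1/69*(-67)² - 1/69*(-67)*√(-21 - 67)) = -385/2658 - (4690/69 - 140*I*√22/69 - 1/69*4489 - 1/69*(-67)*√(-88)) = -385*1/2658 - (4690/69 - 140*I*√22/69 - 4489/69 - 1/69*(-67)*2*I*√22) = -385/2658 - (4690/69 - 140*I*√22/69 - 4489/69 + 134*I*√22/69) = -385/2658 - (67/23 - 2*I*√22/23) = -385/2658 + (-67/23 + 2*I*√22/23) = -186941/61134 + 2*I*√22/23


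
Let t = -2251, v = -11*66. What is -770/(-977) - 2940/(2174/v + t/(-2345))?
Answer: 1223201976920/846034127 ≈ 1445.8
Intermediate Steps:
v = -726
-770/(-977) - 2940/(2174/v + t/(-2345)) = -770/(-977) - 2940/(2174/(-726) - 2251/(-2345)) = -770*(-1/977) - 2940/(2174*(-1/726) - 2251*(-1/2345)) = 770/977 - 2940/(-1087/363 + 2251/2345) = 770/977 - 2940/(-1731902/851235) = 770/977 - 2940*(-851235/1731902) = 770/977 + 1251315450/865951 = 1223201976920/846034127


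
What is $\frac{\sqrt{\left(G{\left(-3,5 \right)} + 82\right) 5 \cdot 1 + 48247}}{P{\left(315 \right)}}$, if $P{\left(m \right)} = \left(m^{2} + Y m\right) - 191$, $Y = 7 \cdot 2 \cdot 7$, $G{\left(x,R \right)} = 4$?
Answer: $\frac{\sqrt{48677}}{129904} \approx 0.0016984$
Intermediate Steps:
$Y = 98$ ($Y = 14 \cdot 7 = 98$)
$P{\left(m \right)} = -191 + m^{2} + 98 m$ ($P{\left(m \right)} = \left(m^{2} + 98 m\right) - 191 = -191 + m^{2} + 98 m$)
$\frac{\sqrt{\left(G{\left(-3,5 \right)} + 82\right) 5 \cdot 1 + 48247}}{P{\left(315 \right)}} = \frac{\sqrt{\left(4 + 82\right) 5 \cdot 1 + 48247}}{-191 + 315^{2} + 98 \cdot 315} = \frac{\sqrt{86 \cdot 5 + 48247}}{-191 + 99225 + 30870} = \frac{\sqrt{430 + 48247}}{129904} = \sqrt{48677} \cdot \frac{1}{129904} = \frac{\sqrt{48677}}{129904}$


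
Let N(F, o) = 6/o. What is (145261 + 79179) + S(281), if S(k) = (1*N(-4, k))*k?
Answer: 224446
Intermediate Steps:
S(k) = 6 (S(k) = (1*(6/k))*k = (6/k)*k = 6)
(145261 + 79179) + S(281) = (145261 + 79179) + 6 = 224440 + 6 = 224446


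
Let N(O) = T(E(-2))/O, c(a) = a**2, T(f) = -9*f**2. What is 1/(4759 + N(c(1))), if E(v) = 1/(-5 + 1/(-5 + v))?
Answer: 144/685247 ≈ 0.00021014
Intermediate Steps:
N(O) = -49/(144*O) (N(O) = (-9*(5 - 1*(-2))**2/(-26 + 5*(-2))**2)/O = (-9*(5 + 2)**2/(-26 - 10)**2)/O = (-9*(7/(-36))**2)/O = (-9*(-1/36*7)**2)/O = (-9*(-7/36)**2)/O = (-9*49/1296)/O = -49/(144*O))
1/(4759 + N(c(1))) = 1/(4759 - 49/(144*(1**2))) = 1/(4759 - 49/144/1) = 1/(4759 - 49/144*1) = 1/(4759 - 49/144) = 1/(685247/144) = 144/685247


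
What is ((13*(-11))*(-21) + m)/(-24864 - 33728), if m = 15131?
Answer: -9067/29296 ≈ -0.30950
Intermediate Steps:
((13*(-11))*(-21) + m)/(-24864 - 33728) = ((13*(-11))*(-21) + 15131)/(-24864 - 33728) = (-143*(-21) + 15131)/(-58592) = (3003 + 15131)*(-1/58592) = 18134*(-1/58592) = -9067/29296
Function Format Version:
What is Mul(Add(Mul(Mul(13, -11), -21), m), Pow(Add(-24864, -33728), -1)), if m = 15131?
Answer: Rational(-9067, 29296) ≈ -0.30950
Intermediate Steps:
Mul(Add(Mul(Mul(13, -11), -21), m), Pow(Add(-24864, -33728), -1)) = Mul(Add(Mul(Mul(13, -11), -21), 15131), Pow(Add(-24864, -33728), -1)) = Mul(Add(Mul(-143, -21), 15131), Pow(-58592, -1)) = Mul(Add(3003, 15131), Rational(-1, 58592)) = Mul(18134, Rational(-1, 58592)) = Rational(-9067, 29296)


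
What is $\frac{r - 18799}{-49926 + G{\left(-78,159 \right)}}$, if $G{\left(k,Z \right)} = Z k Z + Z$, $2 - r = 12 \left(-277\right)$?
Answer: $\frac{15473}{2021685} \approx 0.0076535$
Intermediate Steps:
$r = 3326$ ($r = 2 - 12 \left(-277\right) = 2 - -3324 = 2 + 3324 = 3326$)
$G{\left(k,Z \right)} = Z + k Z^{2}$ ($G{\left(k,Z \right)} = k Z^{2} + Z = Z + k Z^{2}$)
$\frac{r - 18799}{-49926 + G{\left(-78,159 \right)}} = \frac{3326 - 18799}{-49926 + 159 \left(1 + 159 \left(-78\right)\right)} = - \frac{15473}{-49926 + 159 \left(1 - 12402\right)} = - \frac{15473}{-49926 + 159 \left(-12401\right)} = - \frac{15473}{-49926 - 1971759} = - \frac{15473}{-2021685} = \left(-15473\right) \left(- \frac{1}{2021685}\right) = \frac{15473}{2021685}$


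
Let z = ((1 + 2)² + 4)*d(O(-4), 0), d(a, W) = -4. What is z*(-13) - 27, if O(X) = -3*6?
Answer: 649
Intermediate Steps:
O(X) = -18
z = -52 (z = ((1 + 2)² + 4)*(-4) = (3² + 4)*(-4) = (9 + 4)*(-4) = 13*(-4) = -52)
z*(-13) - 27 = -52*(-13) - 27 = 676 - 27 = 649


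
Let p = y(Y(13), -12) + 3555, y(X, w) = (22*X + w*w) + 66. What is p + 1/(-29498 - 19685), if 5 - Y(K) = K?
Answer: 176517786/49183 ≈ 3589.0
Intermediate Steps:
Y(K) = 5 - K
y(X, w) = 66 + w² + 22*X (y(X, w) = (22*X + w²) + 66 = (w² + 22*X) + 66 = 66 + w² + 22*X)
p = 3589 (p = (66 + (-12)² + 22*(5 - 1*13)) + 3555 = (66 + 144 + 22*(5 - 13)) + 3555 = (66 + 144 + 22*(-8)) + 3555 = (66 + 144 - 176) + 3555 = 34 + 3555 = 3589)
p + 1/(-29498 - 19685) = 3589 + 1/(-29498 - 19685) = 3589 + 1/(-49183) = 3589 - 1/49183 = 176517786/49183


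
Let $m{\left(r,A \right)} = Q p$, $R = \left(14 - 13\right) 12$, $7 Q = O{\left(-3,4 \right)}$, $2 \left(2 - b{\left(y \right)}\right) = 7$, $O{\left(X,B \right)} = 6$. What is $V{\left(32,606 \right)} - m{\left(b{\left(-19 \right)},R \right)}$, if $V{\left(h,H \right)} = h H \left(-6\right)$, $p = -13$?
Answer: $- \frac{814386}{7} \approx -1.1634 \cdot 10^{5}$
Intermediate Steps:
$b{\left(y \right)} = - \frac{3}{2}$ ($b{\left(y \right)} = 2 - \frac{7}{2} = - \frac{3}{2}$)
$Q = \frac{6}{7}$ ($Q = \frac{1}{7} \cdot 6 = \frac{6}{7} \approx 0.85714$)
$V{\left(h,H \right)} = - 6 H h$ ($V{\left(h,H \right)} = H h \left(-6\right) = - 6 H h$)
$R = 12$ ($R = 1 \cdot 12 = 12$)
$m{\left(r,A \right)} = - \frac{78}{7}$ ($m{\left(r,A \right)} = \frac{6}{7} \left(-13\right) = - \frac{78}{7}$)
$V{\left(32,606 \right)} - m{\left(b{\left(-19 \right)},R \right)} = \left(-6\right) 606 \cdot 32 - - \frac{78}{7} = -116352 + \frac{78}{7} = - \frac{814386}{7}$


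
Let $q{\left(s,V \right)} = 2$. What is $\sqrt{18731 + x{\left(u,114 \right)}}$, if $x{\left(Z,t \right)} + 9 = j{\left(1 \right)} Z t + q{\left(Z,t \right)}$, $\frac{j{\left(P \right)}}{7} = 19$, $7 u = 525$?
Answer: $\sqrt{1155874} \approx 1075.1$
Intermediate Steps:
$u = 75$ ($u = \frac{1}{7} \cdot 525 = 75$)
$j{\left(P \right)} = 133$ ($j{\left(P \right)} = 7 \cdot 19 = 133$)
$x{\left(Z,t \right)} = -7 + 133 Z t$ ($x{\left(Z,t \right)} = -9 + \left(133 Z t + 2\right) = -9 + \left(2 + 133 Z t\right) = -7 + 133 Z t$)
$\sqrt{18731 + x{\left(u,114 \right)}} = \sqrt{18731 - \left(7 - 1137150\right)} = \sqrt{18731 + \left(-7 + 1137150\right)} = \sqrt{18731 + 1137143} = \sqrt{1155874}$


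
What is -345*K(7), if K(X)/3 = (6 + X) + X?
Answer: -20700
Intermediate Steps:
K(X) = 18 + 6*X (K(X) = 3*((6 + X) + X) = 3*(6 + 2*X) = 18 + 6*X)
-345*K(7) = -345*(18 + 6*7) = -345*(18 + 42) = -345*60 = -20700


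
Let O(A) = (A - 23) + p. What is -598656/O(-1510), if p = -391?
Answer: 149664/481 ≈ 311.15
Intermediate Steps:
O(A) = -414 + A (O(A) = (A - 23) - 391 = (-23 + A) - 391 = -414 + A)
-598656/O(-1510) = -598656/(-414 - 1510) = -598656/(-1924) = -598656*(-1/1924) = 149664/481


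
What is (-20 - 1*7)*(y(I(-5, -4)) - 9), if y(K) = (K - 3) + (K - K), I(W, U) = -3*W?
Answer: -81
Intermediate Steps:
y(K) = -3 + K (y(K) = (-3 + K) + 0 = -3 + K)
(-20 - 1*7)*(y(I(-5, -4)) - 9) = (-20 - 1*7)*((-3 - 3*(-5)) - 9) = (-20 - 7)*((-3 + 15) - 9) = -27*(12 - 9) = -27*3 = -81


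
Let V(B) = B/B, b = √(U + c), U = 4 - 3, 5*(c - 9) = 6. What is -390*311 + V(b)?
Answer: -121289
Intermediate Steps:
c = 51/5 (c = 9 + (⅕)*6 = 9 + 6/5 = 51/5 ≈ 10.200)
U = 1
b = 2*√70/5 (b = √(1 + 51/5) = √(56/5) = 2*√70/5 ≈ 3.3466)
V(B) = 1
-390*311 + V(b) = -390*311 + 1 = -121290 + 1 = -121289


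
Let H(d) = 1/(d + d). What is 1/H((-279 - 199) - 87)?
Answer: -1130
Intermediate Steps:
H(d) = 1/(2*d)
1/H((-279 - 199) - 87) = 1/(1/(2*((-279 - 199) - 87))) = 1/(1/(2*(-478 - 87))) = 1/((1/2)/(-565)) = 1/((1/2)*(-1/565)) = 1/(-1/1130) = -1130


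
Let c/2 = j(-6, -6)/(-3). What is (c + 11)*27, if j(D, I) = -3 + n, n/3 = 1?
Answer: 297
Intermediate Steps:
n = 3 (n = 3*1 = 3)
j(D, I) = 0 (j(D, I) = -3 + 3 = 0)
c = 0 (c = 2*(0/(-3)) = 2*(0*(-⅓)) = 2*0 = 0)
(c + 11)*27 = (0 + 11)*27 = 11*27 = 297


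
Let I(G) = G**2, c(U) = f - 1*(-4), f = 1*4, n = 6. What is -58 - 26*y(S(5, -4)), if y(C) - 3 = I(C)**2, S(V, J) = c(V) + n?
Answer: -998952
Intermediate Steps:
f = 4
c(U) = 8 (c(U) = 4 - 1*(-4) = 4 + 4 = 8)
S(V, J) = 14 (S(V, J) = 8 + 6 = 14)
y(C) = 3 + C**4 (y(C) = 3 + (C**2)**2 = 3 + C**4)
-58 - 26*y(S(5, -4)) = -58 - 26*(3 + 14**4) = -58 - 26*(3 + 38416) = -58 - 26*38419 = -58 - 998894 = -998952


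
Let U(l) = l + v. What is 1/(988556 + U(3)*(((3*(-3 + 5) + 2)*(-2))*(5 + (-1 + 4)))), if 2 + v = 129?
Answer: 1/971916 ≈ 1.0289e-6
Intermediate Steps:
v = 127 (v = -2 + 129 = 127)
U(l) = 127 + l (U(l) = l + 127 = 127 + l)
1/(988556 + U(3)*(((3*(-3 + 5) + 2)*(-2))*(5 + (-1 + 4)))) = 1/(988556 + (127 + 3)*(((3*(-3 + 5) + 2)*(-2))*(5 + (-1 + 4)))) = 1/(988556 + 130*(((3*2 + 2)*(-2))*(5 + 3))) = 1/(988556 + 130*(((6 + 2)*(-2))*8)) = 1/(988556 + 130*((8*(-2))*8)) = 1/(988556 + 130*(-16*8)) = 1/(988556 + 130*(-128)) = 1/(988556 - 16640) = 1/971916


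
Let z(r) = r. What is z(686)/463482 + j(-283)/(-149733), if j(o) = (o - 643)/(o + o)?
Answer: 1603015166/1091099429811 ≈ 0.0014692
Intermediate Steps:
j(o) = (-643 + o)/(2*o) (j(o) = (-643 + o)/((2*o)) = (-643 + o)*(1/(2*o)) = (-643 + o)/(2*o))
z(686)/463482 + j(-283)/(-149733) = 686/463482 + ((½)*(-643 - 283)/(-283))/(-149733) = 686*(1/463482) + ((½)*(-1/283)*(-926))*(-1/149733) = 343/231741 + (463/283)*(-1/149733) = 343/231741 - 463/42374439 = 1603015166/1091099429811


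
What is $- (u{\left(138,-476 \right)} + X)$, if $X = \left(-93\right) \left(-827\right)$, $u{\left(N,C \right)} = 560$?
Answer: $-77471$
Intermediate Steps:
$X = 76911$
$- (u{\left(138,-476 \right)} + X) = - (560 + 76911) = \left(-1\right) 77471 = -77471$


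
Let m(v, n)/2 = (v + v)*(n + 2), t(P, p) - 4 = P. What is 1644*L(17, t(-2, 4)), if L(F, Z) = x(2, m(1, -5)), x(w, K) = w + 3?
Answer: 8220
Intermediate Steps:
t(P, p) = 4 + P
m(v, n) = 4*v*(2 + n) (m(v, n) = 2*((v + v)*(n + 2)) = 2*((2*v)*(2 + n)) = 2*(2*v*(2 + n)) = 4*v*(2 + n))
x(w, K) = 3 + w
L(F, Z) = 5 (L(F, Z) = 3 + 2 = 5)
1644*L(17, t(-2, 4)) = 1644*5 = 8220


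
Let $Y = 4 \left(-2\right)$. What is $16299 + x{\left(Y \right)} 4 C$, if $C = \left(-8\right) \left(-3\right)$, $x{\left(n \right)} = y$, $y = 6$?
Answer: $16875$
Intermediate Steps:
$Y = -8$
$x{\left(n \right)} = 6$
$C = 24$
$16299 + x{\left(Y \right)} 4 C = 16299 + 6 \cdot 4 \cdot 24 = 16299 + 24 \cdot 24 = 16299 + 576 = 16875$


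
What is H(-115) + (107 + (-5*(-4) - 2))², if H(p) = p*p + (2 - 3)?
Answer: 28849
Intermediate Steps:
H(p) = -1 + p² (H(p) = p² - 1 = -1 + p²)
H(-115) + (107 + (-5*(-4) - 2))² = (-1 + (-115)²) + (107 + (-5*(-4) - 2))² = (-1 + 13225) + (107 + (20 - 2))² = 13224 + (107 + 18)² = 13224 + 125² = 13224 + 15625 = 28849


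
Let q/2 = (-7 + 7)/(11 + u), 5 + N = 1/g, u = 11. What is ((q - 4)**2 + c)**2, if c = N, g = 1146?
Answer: 158936449/1313316 ≈ 121.02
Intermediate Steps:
N = -5729/1146 (N = -5 + 1/1146 = -5729/1146 ≈ -4.9991)
c = -5729/1146 ≈ -4.9991
q = 0 (q = 2*((-7 + 7)/(11 + 11)) = 2*(0/22) = 2*(0*(1/22)) = 2*0 = 0)
((q - 4)**2 + c)**2 = ((0 - 4)**2 - 5729/1146)**2 = ((-4)**2 - 5729/1146)**2 = (16 - 5729/1146)**2 = (12607/1146)**2 = 158936449/1313316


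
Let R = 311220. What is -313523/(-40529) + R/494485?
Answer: 33529171207/4008196513 ≈ 8.3652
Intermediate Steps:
-313523/(-40529) + R/494485 = -313523/(-40529) + 311220/494485 = -313523*(-1/40529) + 311220*(1/494485) = 313523/40529 + 62244/98897 = 33529171207/4008196513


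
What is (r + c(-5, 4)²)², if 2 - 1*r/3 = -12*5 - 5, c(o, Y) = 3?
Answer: 44100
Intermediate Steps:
r = 201 (r = 6 - 3*(-12*5 - 5) = 6 - 3*(-6*10 - 5) = 6 - 3*(-60 - 5) = 6 - 3*(-65) = 6 + 195 = 201)
(r + c(-5, 4)²)² = (201 + 3²)² = (201 + 9)² = 210² = 44100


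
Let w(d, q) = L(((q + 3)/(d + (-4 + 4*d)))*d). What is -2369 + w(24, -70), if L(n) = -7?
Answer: -2376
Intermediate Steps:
w(d, q) = -7
-2369 + w(24, -70) = -2369 - 7 = -2376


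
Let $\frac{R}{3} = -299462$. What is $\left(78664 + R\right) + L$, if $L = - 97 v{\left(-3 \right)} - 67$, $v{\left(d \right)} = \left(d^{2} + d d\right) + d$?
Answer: $-821244$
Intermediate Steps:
$R = -898386$ ($R = 3 \left(-299462\right) = -898386$)
$v{\left(d \right)} = d + 2 d^{2}$ ($v{\left(d \right)} = \left(d^{2} + d^{2}\right) + d = 2 d^{2} + d = d + 2 d^{2}$)
$L = -1522$ ($L = - 97 \left(- 3 \left(1 + 2 \left(-3\right)\right)\right) - 67 = - 97 \left(- 3 \left(1 - 6\right)\right) - 67 = - 97 \left(\left(-3\right) \left(-5\right)\right) - 67 = \left(-97\right) 15 - 67 = -1455 - 67 = -1522$)
$\left(78664 + R\right) + L = \left(78664 - 898386\right) - 1522 = -819722 - 1522 = -821244$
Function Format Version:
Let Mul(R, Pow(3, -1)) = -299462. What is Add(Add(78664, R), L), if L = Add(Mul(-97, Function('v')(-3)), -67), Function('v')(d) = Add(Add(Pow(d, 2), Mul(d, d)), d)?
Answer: -821244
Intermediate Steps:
R = -898386 (R = Mul(3, -299462) = -898386)
Function('v')(d) = Add(d, Mul(2, Pow(d, 2))) (Function('v')(d) = Add(Add(Pow(d, 2), Pow(d, 2)), d) = Add(Mul(2, Pow(d, 2)), d) = Add(d, Mul(2, Pow(d, 2))))
L = -1522 (L = Add(Mul(-97, Mul(-3, Add(1, Mul(2, -3)))), -67) = Add(Mul(-97, Mul(-3, Add(1, -6))), -67) = Add(Mul(-97, Mul(-3, -5)), -67) = Add(Mul(-97, 15), -67) = Add(-1455, -67) = -1522)
Add(Add(78664, R), L) = Add(Add(78664, -898386), -1522) = Add(-819722, -1522) = -821244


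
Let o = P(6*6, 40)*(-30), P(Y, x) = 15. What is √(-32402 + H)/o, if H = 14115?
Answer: -I*√18287/450 ≈ -0.30051*I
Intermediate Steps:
o = -450 (o = 15*(-30) = -450)
√(-32402 + H)/o = √(-32402 + 14115)/(-450) = √(-18287)*(-1/450) = (I*√18287)*(-1/450) = -I*√18287/450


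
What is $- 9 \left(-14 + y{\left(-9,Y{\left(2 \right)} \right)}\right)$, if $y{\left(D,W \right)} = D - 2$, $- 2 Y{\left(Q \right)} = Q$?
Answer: $225$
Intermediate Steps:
$Y{\left(Q \right)} = - \frac{Q}{2}$
$y{\left(D,W \right)} = -2 + D$ ($y{\left(D,W \right)} = D - 2 = -2 + D$)
$- 9 \left(-14 + y{\left(-9,Y{\left(2 \right)} \right)}\right) = - 9 \left(-14 - 11\right) = \left(-9\right) \left(-25\right) = 225$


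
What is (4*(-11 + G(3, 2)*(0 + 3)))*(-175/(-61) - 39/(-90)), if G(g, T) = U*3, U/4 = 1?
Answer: 60430/183 ≈ 330.22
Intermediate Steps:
U = 4 (U = 4*1 = 4)
G(g, T) = 12 (G(g, T) = 4*3 = 12)
(4*(-11 + G(3, 2)*(0 + 3)))*(-175/(-61) - 39/(-90)) = (4*(-11 + 12*(0 + 3)))*(-175/(-61) - 39/(-90)) = (4*(-11 + 12*3))*(-175*(-1/61) - 39*(-1/90)) = (4*(-11 + 36))*(175/61 + 13/30) = (4*25)*(6043/1830) = 100*(6043/1830) = 60430/183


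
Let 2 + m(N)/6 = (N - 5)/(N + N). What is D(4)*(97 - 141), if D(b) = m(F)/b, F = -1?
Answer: -66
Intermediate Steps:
m(N) = -12 + 3*(-5 + N)/N (m(N) = -12 + 6*((N - 5)/(N + N)) = -12 + 6*((-5 + N)/((2*N))) = -12 + 6*((-5 + N)*(1/(2*N))) = -12 + 6*((-5 + N)/(2*N)) = -12 + 3*(-5 + N)/N)
D(b) = 6/b (D(b) = (-9 - 15/(-1))/b = (-9 - 15*(-1))/b = (-9 + 15)/b = 6/b)
D(4)*(97 - 141) = (6/4)*(97 - 141) = (6*(¼))*(-44) = (3/2)*(-44) = -66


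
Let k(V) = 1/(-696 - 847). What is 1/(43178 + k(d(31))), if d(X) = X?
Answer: 1543/66623653 ≈ 2.3160e-5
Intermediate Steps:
k(V) = -1/1543 (k(V) = 1/(-1543) = -1/1543)
1/(43178 + k(d(31))) = 1/(43178 - 1/1543) = 1/(66623653/1543) = 1543/66623653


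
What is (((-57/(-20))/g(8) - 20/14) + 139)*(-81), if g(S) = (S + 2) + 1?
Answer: -17192979/1540 ≈ -11164.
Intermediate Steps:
g(S) = 3 + S (g(S) = (2 + S) + 1 = 3 + S)
(((-57/(-20))/g(8) - 20/14) + 139)*(-81) = (((-57/(-20))/(3 + 8) - 20/14) + 139)*(-81) = ((-57*(-1/20)/11 - 20*1/14) + 139)*(-81) = (((57/20)*(1/11) - 10/7) + 139)*(-81) = ((57/220 - 10/7) + 139)*(-81) = (-1801/1540 + 139)*(-81) = (212259/1540)*(-81) = -17192979/1540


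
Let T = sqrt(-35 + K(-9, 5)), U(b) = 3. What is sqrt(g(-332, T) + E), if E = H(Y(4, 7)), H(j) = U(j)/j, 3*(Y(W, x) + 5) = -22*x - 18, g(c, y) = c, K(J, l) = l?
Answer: I*sqrt(11611391)/187 ≈ 18.222*I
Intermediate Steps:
T = I*sqrt(30) (T = sqrt(-35 + 5) = sqrt(-30) = I*sqrt(30) ≈ 5.4772*I)
Y(W, x) = -11 - 22*x/3 (Y(W, x) = -5 + (-22*x - 18)/3 = -5 + (-18 - 22*x)/3 = -5 + (-6 - 22*x/3) = -11 - 22*x/3)
H(j) = 3/j
E = -9/187 (E = 3/(-11 - 22/3*7) = 3/(-11 - 154/3) = 3/(-187/3) = 3*(-3/187) = -9/187 ≈ -0.048128)
sqrt(g(-332, T) + E) = sqrt(-332 - 9/187) = sqrt(-62093/187) = I*sqrt(11611391)/187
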